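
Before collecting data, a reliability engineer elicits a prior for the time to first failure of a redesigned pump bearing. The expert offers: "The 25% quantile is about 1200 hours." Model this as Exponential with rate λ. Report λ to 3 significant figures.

λ ≈ 0.00024

P(T < 1200.0) = 1 − e^(−λ·1200.0) = 0.25, so λ = −ln(1−0.25)/1200.0 = −ln(0.75)/1200.0 = 0.00024.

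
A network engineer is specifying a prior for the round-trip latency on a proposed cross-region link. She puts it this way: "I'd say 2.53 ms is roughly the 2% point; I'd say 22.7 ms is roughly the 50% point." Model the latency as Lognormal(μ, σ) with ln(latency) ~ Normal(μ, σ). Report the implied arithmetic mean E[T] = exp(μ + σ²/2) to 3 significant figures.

If T ~ Lognormal(μ,σ) then ln T ~ Normal(μ,σ), so the p-quantile of ln T is μ + z_p·σ.
ln(2.53) = 0.9282 and ln(22.7) = 3.122; z_{0.02} = -2.054, z_{0.5} = 0.
σ = (3.122 − 0.9282)/(0 − (-2.054)) = 1.068.
μ = 0.9282 − (-2.054)·1.068 = 3.122.
E[T] = exp(μ + σ²/2) = exp(3.122 + 0.5707) = 40.2 ms.

E[T] ≈ 40.2 ms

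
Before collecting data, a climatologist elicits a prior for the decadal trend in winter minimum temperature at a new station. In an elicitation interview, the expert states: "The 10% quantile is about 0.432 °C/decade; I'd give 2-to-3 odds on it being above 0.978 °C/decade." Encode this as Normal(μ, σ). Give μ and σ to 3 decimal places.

μ = 0.888, σ = 0.356

For Normal(μ,σ), the p-quantile is μ + z_p·σ. Here z_{0.1} = -1.282, z_{0.6} = 0.2533.
So 0.432 = μ − 1.282σ and 0.978 = μ + 0.2533σ.
Subtracting: σ = (0.978 − 0.432)/(0.2533 − (-1.282)) = 0.356.
Then μ = 0.432 − (-1.282)·0.356 = 0.888.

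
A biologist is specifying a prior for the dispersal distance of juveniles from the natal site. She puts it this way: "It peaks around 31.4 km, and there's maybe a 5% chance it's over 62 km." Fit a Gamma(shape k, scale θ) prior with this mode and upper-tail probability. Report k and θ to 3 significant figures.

Gamma(k,θ) with k>1 has mode (k−1)θ, so θ = 31.4/(k−1).
Need P(X < 62) = 0.95 with θ tied to k this way. Start at k = 2, θ = 31.4: P(X<62) ≈ 0.587.
Too low — raise k to concentrate. Iterating converges to k ≈ 6.99.
Then θ = 31.4/(6.99−1) ≈ 5.24.

k ≈ 6.99, θ ≈ 5.24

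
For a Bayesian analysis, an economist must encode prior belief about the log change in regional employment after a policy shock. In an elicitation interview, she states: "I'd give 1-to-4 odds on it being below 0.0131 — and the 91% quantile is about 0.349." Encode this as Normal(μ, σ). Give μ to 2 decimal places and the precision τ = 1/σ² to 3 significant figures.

For Normal(μ,σ), the p-quantile is μ + z_p·σ. Here z_{0.2} = -0.8416, z_{0.91} = 1.341.
So 0.0131 = μ − 0.8416σ and 0.349 = μ + 1.341σ.
Subtracting: σ = (0.349 − 0.0131)/(1.341 − (-0.8416)) = 0.15.
Then μ = 0.0131 − (-0.8416)·0.15 = 0.14.
Precision τ = 1/σ² = 1/0.1539² = 42.2.

μ = 0.14, τ = 42.2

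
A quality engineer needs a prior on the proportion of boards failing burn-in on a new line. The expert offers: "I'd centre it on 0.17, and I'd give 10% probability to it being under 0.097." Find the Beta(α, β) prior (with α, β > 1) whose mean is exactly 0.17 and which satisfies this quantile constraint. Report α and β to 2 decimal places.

α ≈ 6.45, β ≈ 31.49

With mean 0.17 fixed, write α = 0.17s, β = 0.83s where s = α+β.
Need P(θ < 0.097) = 0.1 under Beta(0.17s, 0.83s). Normal approximation: (q−m)/√(m(1−m)/s) ≈ z_{0.1} = -1.28, so s ≈ 0.17·0.83·(-1.28)²/(0.097−0.17)² = 43.5.
At s = 43.5: P(θ<0.097) ≈ 0.083. Adjusting to match 0.1 gives s ≈ 37.95.
So α = 0.17·37.95 ≈ 6.45, β = 0.83·37.95 ≈ 31.49.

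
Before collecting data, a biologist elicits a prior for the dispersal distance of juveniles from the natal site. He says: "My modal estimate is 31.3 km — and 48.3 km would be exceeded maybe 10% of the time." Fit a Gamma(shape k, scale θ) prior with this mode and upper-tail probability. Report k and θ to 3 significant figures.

Gamma(k,θ) with k>1 has mode (k−1)θ, so θ = 31.3/(k−1).
Need P(X < 48.3) = 0.9 with θ tied to k this way. Start at k = 2, θ = 31.3: P(X<48.3) ≈ 0.457.
Too low — raise k to concentrate. Iterating converges to k ≈ 10.9.
Then θ = 31.3/(10.9−1) ≈ 3.15.

k ≈ 10.9, θ ≈ 3.15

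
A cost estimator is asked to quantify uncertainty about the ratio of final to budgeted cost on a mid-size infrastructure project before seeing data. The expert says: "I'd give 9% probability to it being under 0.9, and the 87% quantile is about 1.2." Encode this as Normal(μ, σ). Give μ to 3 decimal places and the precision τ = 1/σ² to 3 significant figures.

μ = 1.063, τ = 67.6

The p-quantile of Normal(μ,σ) is μ + z_p·σ, with z_{0.09} = -1.341 and z_{0.87} = 1.126.
Eliminate σ: μ = (z₂·x₁ − z₁·x₂)/(z₂ − z₁) = (1.126·0.9 − (-1.341)·1.2)/2.467 = 1.063.
Then σ = (x₂ − x₁)/(z₂ − z₁) = (1.2 − 0.9)/2.467 = 0.122.
Precision τ = 1/σ² = 1/0.1216² = 67.6.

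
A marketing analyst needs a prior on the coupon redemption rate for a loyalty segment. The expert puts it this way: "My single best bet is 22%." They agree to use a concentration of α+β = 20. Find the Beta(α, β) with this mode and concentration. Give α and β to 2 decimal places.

For α,β > 1 the Beta mode is (α−1)/(α+β−2). With α+β = 20, the mode is (α−1)/18.
Set (α−1)/18 = 0.22 → α = 1 + 0.22·18 = 4.96.
β = 20 − α = 15.04.

α = 4.96, β = 15.04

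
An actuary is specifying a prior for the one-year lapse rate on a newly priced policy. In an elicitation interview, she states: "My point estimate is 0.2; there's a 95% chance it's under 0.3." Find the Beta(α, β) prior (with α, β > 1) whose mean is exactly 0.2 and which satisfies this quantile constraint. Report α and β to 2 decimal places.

With mean 0.2 fixed, write α = 0.2s, β = 0.8s where s = α+β.
Need P(θ < 0.3) = 0.95 under Beta(0.2s, 0.8s). Normal approximation: (q−m)/√(m(1−m)/s) ≈ z_{0.95} = 1.64, so s ≈ 0.2·0.8·(1.64)²/(0.3−0.2)² = 43.3.
At s = 43.3: P(θ<0.3) ≈ 0.940. Adjusting to match 0.95 gives s ≈ 48.70.
So α = 0.2·48.70 ≈ 9.74, β = 0.8·48.70 ≈ 38.96.

α ≈ 9.74, β ≈ 38.96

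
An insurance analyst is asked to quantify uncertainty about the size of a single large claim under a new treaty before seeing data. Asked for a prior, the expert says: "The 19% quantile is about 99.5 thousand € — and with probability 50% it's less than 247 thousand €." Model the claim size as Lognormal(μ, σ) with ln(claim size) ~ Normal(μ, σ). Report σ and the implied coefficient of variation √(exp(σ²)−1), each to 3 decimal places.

σ ≈ 1.036, CV ≈ 1.387

If T ~ Lognormal(μ,σ) then ln T ~ Normal(μ,σ), so the p-quantile of ln T is μ + z_p·σ.
ln(99.5) = 4.6 and ln(247) = 5.509; z_{0.19} = -0.8779, z_{0.5} = 0.
σ = (5.509 − 4.6)/(0 − (-0.8779)) = 1.036.
μ = 4.6 − (-0.8779)·1.036 = 5.509.
CV = √(exp(σ²)−1) = √(exp(1.0727)−1) = 1.387.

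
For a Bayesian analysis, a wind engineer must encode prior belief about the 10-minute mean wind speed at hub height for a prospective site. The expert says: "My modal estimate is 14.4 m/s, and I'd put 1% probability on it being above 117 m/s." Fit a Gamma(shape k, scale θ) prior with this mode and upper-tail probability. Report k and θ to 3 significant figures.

Gamma(k,θ) with k>1 has mode (k−1)θ, so θ = 14.4/(k−1).
Need P(X < 117) = 0.99 with θ tied to k this way. Start at k = 2, θ = 14.4: P(X<117) ≈ 0.997.
Too high — lower k to spread out. Iterating converges to k ≈ 1.76.
Then θ = 14.4/(1.76−1) ≈ 18.9.

k ≈ 1.76, θ ≈ 18.9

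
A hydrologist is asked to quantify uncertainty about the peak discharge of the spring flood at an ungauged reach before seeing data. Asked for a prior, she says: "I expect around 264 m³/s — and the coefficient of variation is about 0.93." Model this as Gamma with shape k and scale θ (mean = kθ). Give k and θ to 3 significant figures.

k ≈ 1.16, θ ≈ 228

For Gamma(k, scale θ): mean = kθ, variance = kθ², so CV = 1/√k.
CV = 0.93, hence k = 1/CV² = 1.16.
Then θ = mean/k = 264/1.16 = 228.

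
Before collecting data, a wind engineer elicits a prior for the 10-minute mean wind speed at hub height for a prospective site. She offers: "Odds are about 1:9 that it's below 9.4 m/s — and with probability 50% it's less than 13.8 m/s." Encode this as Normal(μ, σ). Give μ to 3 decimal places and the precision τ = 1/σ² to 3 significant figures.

For Normal(μ,σ), the p-quantile is μ + z_p·σ. Here z_{0.1} = -1.282, z_{0.5} = 0.
So 9.4 = μ − 1.282σ and 13.8 = μ + 0σ.
Subtracting: σ = (13.8 − 9.4)/(0 − (-1.282)) = 3.433.
Then μ = 9.4 − (-1.282)·3.433 = 13.800.
Precision τ = 1/σ² = 1/3.433² = 0.0848.

μ = 13.800, τ = 0.0848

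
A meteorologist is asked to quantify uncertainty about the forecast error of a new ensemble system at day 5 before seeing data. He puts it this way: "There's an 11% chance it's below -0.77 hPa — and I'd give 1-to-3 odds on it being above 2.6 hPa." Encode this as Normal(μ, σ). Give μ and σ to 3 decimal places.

The p-quantile of Normal(μ,σ) is μ + z_p·σ, with z_{0.11} = -1.227 and z_{0.75} = 0.6745.
Eliminate σ: μ = (z₂·x₁ − z₁·x₂)/(z₂ − z₁) = (0.6745·-0.77 − (-1.227)·2.6)/1.901 = 1.404.
Then σ = (x₂ − x₁)/(z₂ − z₁) = (2.6 − -0.77)/1.901 = 1.773.

μ = 1.404, σ = 1.773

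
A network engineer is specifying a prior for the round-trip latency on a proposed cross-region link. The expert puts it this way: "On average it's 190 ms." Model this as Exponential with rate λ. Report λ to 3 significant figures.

Exponential mean = 1/λ, so λ = 1/190.0 = 0.00526.

λ ≈ 0.00526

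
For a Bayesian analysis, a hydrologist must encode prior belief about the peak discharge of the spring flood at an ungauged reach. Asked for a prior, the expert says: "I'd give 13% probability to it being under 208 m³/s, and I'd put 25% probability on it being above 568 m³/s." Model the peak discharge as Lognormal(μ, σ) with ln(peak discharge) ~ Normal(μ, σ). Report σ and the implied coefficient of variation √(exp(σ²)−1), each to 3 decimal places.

σ ≈ 0.558, CV ≈ 0.604

If T ~ Lognormal(μ,σ) then ln T ~ Normal(μ,σ), so the p-quantile of ln T is μ + z_p·σ.
ln(208) = 5.338 and ln(568) = 6.342; z_{0.13} = -1.126, z_{0.75} = 0.6745.
σ = (6.342 − 5.338)/(0.6745 − (-1.126)) = 0.558.
μ = 5.338 − (-1.126)·0.558 = 5.966.
CV = √(exp(σ²)−1) = √(exp(0.3112)−1) = 0.604.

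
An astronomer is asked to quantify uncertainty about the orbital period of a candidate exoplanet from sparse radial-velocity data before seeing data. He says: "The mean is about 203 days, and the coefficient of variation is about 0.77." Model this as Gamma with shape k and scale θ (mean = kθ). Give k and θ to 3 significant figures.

k ≈ 1.69, θ ≈ 120

For Gamma(k, scale θ): mean = kθ, variance = kθ², so CV = 1/√k.
CV = 0.77, hence k = 1/CV² = 1.69.
Then θ = mean/k = 203/1.69 = 120.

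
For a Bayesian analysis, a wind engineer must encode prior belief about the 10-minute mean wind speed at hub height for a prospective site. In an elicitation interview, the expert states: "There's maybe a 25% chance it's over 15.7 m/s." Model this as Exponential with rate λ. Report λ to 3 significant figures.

P(T > 15.7) = e^(−λ·15.7) = 0.25, so λ = −ln(0.25)/15.7 = 0.0883.

λ ≈ 0.0883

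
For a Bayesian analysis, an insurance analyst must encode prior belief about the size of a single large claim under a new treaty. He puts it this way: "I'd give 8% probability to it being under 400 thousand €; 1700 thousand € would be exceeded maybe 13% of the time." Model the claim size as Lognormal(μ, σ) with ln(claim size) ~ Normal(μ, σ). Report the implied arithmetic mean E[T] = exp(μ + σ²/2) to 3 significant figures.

E[T] ≈ 1050 thousand €

If T ~ Lognormal(μ,σ) then ln T ~ Normal(μ,σ), so the p-quantile of ln T is μ + z_p·σ.
ln(400) = 5.991 and ln(1700) = 7.438; z_{0.08} = -1.405, z_{0.87} = 1.126.
σ = (7.438 − 5.991)/(1.126 − (-1.405)) = 0.572.
μ = 5.991 − (-1.405)·0.572 = 6.795.
E[T] = exp(μ + σ²/2) = exp(6.795 + 0.1633) = 1050 thousand €.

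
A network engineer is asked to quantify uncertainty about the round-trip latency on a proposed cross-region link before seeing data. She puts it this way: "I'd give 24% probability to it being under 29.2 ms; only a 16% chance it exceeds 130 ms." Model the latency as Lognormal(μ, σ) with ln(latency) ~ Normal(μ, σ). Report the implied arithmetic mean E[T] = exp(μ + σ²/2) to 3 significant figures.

E[T] ≈ 79.8 ms

If T ~ Lognormal(μ,σ) then ln T ~ Normal(μ,σ), so the p-quantile of ln T is μ + z_p·σ.
ln(29.2) = 3.374 and ln(130) = 4.868; z_{0.24} = -0.7063, z_{0.84} = 0.9945.
σ = (4.868 − 3.374)/(0.9945 − (-0.7063)) = 0.878.
μ = 3.374 − (-0.7063)·0.878 = 3.994.
E[T] = exp(μ + σ²/2) = exp(3.994 + 0.3855) = 79.8 ms.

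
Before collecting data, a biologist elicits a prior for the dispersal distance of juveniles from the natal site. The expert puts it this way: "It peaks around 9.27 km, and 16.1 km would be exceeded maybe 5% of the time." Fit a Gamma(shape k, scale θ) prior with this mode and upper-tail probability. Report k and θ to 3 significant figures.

k ≈ 10.2, θ ≈ 1.01

Gamma(k,θ) with k>1 has mode (k−1)θ, so θ = 9.27/(k−1).
Need P(X < 16.1) = 0.95 with θ tied to k this way. Start at k = 2, θ = 9.27: P(X<16.1) ≈ 0.518.
Too low — raise k to concentrate. Iterating converges to k ≈ 10.2.
Then θ = 9.27/(10.2−1) ≈ 1.01.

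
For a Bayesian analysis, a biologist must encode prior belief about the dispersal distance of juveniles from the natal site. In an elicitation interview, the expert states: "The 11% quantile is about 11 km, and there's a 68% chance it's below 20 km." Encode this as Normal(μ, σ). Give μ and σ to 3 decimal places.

For Normal(μ,σ), the p-quantile is μ + z_p·σ. Here z_{0.11} = -1.227, z_{0.68} = 0.4677.
So 11 = μ − 1.227σ and 20 = μ + 0.4677σ.
Subtracting: σ = (20 − 11)/(0.4677 − (-1.227)) = 5.312.
Then μ = 11 − (-1.227)·5.312 = 17.516.

μ = 17.516, σ = 5.312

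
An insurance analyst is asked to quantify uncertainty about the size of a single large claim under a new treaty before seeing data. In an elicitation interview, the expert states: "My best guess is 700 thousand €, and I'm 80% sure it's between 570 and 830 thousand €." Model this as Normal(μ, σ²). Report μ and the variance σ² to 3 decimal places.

A symmetric 80% interval runs μ ± z·σ with z = 1.282.
Half-width = 130, so σ = 130/1.282 = 101.4395 and σ² = 10289.980.
μ is the stated best guess, 700.000.

μ = 700.000, σ² = 10289.980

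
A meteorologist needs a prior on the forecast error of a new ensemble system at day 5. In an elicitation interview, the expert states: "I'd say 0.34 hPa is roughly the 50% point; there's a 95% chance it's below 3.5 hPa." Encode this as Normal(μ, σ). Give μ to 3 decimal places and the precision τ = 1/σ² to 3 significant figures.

For Normal(μ,σ), the p-quantile is μ + z_p·σ. Here z_{0.5} = 0, z_{0.95} = 1.645.
So 0.34 = μ + 0σ and 3.5 = μ + 1.645σ.
Subtracting: σ = (3.5 − 0.34)/(1.645 − (0)) = 1.921.
Then μ = 0.34 − (0)·1.921 = 0.340.
Precision τ = 1/σ² = 1/1.921² = 0.271.

μ = 0.340, τ = 0.271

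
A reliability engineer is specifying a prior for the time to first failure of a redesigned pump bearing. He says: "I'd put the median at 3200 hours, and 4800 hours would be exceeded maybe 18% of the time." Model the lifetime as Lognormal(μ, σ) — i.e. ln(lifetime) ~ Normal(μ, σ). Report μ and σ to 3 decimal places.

If T ~ Lognormal(μ,σ) then ln T ~ Normal(μ,σ), so the p-quantile of ln T is μ + z_p·σ.
ln(3200) = 8.071 and ln(4800) = 8.476; z_{0.5} = 0, z_{0.82} = 0.9154.
σ = (8.476 − 8.071)/(0.9154 − (0)) = 0.443.
μ = 8.071 − (0)·0.443 = 8.071.

μ ≈ 8.071, σ ≈ 0.443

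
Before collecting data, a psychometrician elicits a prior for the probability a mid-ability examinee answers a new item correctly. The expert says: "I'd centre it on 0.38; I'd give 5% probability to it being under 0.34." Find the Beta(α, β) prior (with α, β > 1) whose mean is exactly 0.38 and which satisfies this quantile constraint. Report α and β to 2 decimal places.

α ≈ 148.43, β ≈ 242.17

With mean 0.38 fixed, write α = 0.38s, β = 0.62s where s = α+β.
Need P(θ < 0.34) = 0.05 under Beta(0.38s, 0.62s). Normal approximation: (q−m)/√(m(1−m)/s) ≈ z_{0.05} = -1.64, so s ≈ 0.38·0.62·(-1.64)²/(0.34−0.38)² = 398.4.
At s = 398.4: P(θ<0.34) ≈ 0.048. Adjusting to match 0.05 gives s ≈ 390.60.
So α = 0.38·390.60 ≈ 148.43, β = 0.62·390.60 ≈ 242.17.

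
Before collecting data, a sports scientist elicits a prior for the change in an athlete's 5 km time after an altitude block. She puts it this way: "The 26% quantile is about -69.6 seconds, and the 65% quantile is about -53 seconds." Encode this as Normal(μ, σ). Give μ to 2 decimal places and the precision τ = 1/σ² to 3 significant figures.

The p-quantile of Normal(μ,σ) is μ + z_p·σ, with z_{0.26} = -0.6433 and z_{0.65} = 0.3853.
Eliminate σ: μ = (z₂·x₁ − z₁·x₂)/(z₂ − z₁) = (0.3853·-69.6 − (-0.6433)·-53)/1.029 = -59.22.
Then σ = (x₂ − x₁)/(z₂ − z₁) = (-53 − -69.6)/1.029 = 16.14.
Precision τ = 1/σ² = 1/16.14² = 0.00384.

μ = -59.22, τ = 0.00384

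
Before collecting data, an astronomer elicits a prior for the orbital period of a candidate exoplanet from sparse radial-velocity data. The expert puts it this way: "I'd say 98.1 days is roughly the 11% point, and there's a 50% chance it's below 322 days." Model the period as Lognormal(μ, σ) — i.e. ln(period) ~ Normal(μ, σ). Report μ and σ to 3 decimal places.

μ ≈ 5.775, σ ≈ 0.969

If T ~ Lognormal(μ,σ) then ln T ~ Normal(μ,σ), so the p-quantile of ln T is μ + z_p·σ.
ln(98.1) = 4.586 and ln(322) = 5.775; z_{0.11} = -1.227, z_{0.5} = 0.
σ = (5.775 − 4.586)/(0 − (-1.227)) = 0.969.
μ = 4.586 − (-1.227)·0.969 = 5.775.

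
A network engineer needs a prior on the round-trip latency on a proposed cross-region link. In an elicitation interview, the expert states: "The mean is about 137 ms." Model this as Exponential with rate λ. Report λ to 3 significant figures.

Exponential mean = 1/λ, so λ = 1/137.0 = 0.0073.

λ ≈ 0.0073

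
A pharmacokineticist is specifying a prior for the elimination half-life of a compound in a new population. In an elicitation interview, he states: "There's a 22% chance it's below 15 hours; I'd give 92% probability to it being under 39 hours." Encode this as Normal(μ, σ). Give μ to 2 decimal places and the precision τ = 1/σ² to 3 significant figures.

The p-quantile of Normal(μ,σ) is μ + z_p·σ, with z_{0.22} = -0.7722 and z_{0.92} = 1.405.
Eliminate σ: μ = (z₂·x₁ − z₁·x₂)/(z₂ − z₁) = (1.405·15 − (-0.7722)·39)/2.177 = 23.51.
Then σ = (x₂ − x₁)/(z₂ − z₁) = (39 − 15)/2.177 = 11.02.
Precision τ = 1/σ² = 1/11.02² = 0.00823.

μ = 23.51, τ = 0.00823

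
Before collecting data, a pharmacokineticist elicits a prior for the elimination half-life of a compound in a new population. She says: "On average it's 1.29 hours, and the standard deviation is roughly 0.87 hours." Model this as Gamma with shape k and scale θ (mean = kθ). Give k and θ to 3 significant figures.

k ≈ 2.2, θ ≈ 0.587

For Gamma(k, scale θ): mean = kθ, variance = kθ², so CV = 1/√k.
CV = SD/mean = 0.87/1.29 = 0.6744, hence k = 1/CV² = 2.2.
Then θ = mean/k = 1.29/2.2 = 0.587.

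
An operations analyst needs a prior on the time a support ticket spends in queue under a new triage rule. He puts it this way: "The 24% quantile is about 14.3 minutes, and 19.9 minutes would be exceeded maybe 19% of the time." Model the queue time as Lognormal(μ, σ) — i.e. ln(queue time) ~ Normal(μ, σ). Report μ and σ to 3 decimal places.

μ ≈ 2.808, σ ≈ 0.209

If T ~ Lognormal(μ,σ) then ln T ~ Normal(μ,σ), so the p-quantile of ln T is μ + z_p·σ.
ln(14.3) = 2.66 and ln(19.9) = 2.991; z_{0.24} = -0.7063, z_{0.81} = 0.8779.
σ = (2.991 − 2.66)/(0.8779 − (-0.7063)) = 0.209.
μ = 2.66 − (-0.7063)·0.209 = 2.808.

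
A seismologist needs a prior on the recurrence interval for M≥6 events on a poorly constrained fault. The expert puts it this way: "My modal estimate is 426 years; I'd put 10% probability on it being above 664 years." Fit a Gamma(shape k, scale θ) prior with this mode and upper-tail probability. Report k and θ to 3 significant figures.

k ≈ 10.5, θ ≈ 44.8

Gamma(k,θ) with k>1 has mode (k−1)θ, so θ = 426/(k−1).
Need P(X < 664) = 0.9 with θ tied to k this way. Start at k = 2, θ = 426: P(X<664) ≈ 0.462.
Too low — raise k to concentrate. Iterating converges to k ≈ 10.5.
Then θ = 426/(10.5−1) ≈ 44.8.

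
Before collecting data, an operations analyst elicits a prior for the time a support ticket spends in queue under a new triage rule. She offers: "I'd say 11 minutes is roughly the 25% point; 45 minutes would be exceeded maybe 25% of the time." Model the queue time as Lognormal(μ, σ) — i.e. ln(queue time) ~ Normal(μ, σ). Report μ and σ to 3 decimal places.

If T ~ Lognormal(μ,σ) then ln T ~ Normal(μ,σ), so the p-quantile of ln T is μ + z_p·σ.
ln(11) = 2.398 and ln(45) = 3.807; z_{0.25} = -0.6745, z_{0.75} = 0.6745.
σ = (3.807 − 2.398)/(0.6745 − (-0.6745)) = 1.044.
μ = 2.398 − (-0.6745)·1.044 = 3.102.

μ ≈ 3.102, σ ≈ 1.044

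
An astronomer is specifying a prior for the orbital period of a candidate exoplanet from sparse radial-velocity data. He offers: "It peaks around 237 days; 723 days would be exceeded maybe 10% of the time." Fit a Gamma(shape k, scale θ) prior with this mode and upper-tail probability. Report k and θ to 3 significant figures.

k ≈ 2.53, θ ≈ 155

Gamma(k,θ) with k>1 has mode (k−1)θ, so θ = 237/(k−1).
Need P(X < 723) = 0.9 with θ tied to k this way. Start at k = 2, θ = 237: P(X<723) ≈ 0.808.
Too low — raise k to concentrate. Iterating converges to k ≈ 2.53.
Then θ = 237/(2.53−1) ≈ 155.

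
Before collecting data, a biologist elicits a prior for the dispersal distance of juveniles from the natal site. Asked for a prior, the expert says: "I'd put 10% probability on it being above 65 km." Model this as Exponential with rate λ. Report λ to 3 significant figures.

λ ≈ 0.0354

P(T > 65.0) = e^(−λ·65.0) = 0.1, so λ = −ln(0.1)/65.0 = 0.0354.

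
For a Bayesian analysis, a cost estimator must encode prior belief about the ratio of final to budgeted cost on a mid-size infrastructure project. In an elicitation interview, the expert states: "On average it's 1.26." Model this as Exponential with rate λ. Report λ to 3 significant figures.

λ ≈ 0.794

Exponential mean = 1/λ, so λ = 1/1.26 = 0.794.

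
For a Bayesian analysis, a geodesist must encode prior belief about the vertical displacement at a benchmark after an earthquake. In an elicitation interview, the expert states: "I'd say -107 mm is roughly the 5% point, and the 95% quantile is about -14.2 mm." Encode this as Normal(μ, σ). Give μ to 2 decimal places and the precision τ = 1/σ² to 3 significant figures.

The p-quantile of Normal(μ,σ) is μ + z_p·σ, with z_{0.05} = -1.645 and z_{0.95} = 1.645.
Eliminate σ: μ = (z₂·x₁ − z₁·x₂)/(z₂ − z₁) = (1.645·-107 − (-1.645)·-14.2)/3.29 = -60.60.
Then σ = (x₂ − x₁)/(z₂ − z₁) = (-14.2 − -107)/3.29 = 28.21.
Precision τ = 1/σ² = 1/28.21² = 0.00126.

μ = -60.60, τ = 0.00126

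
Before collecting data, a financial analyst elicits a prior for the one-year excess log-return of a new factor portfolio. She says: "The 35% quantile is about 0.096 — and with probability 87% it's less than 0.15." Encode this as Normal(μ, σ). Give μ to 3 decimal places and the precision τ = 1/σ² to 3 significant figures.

For Normal(μ,σ), the p-quantile is μ + z_p·σ. Here z_{0.35} = -0.3853, z_{0.87} = 1.126.
So 0.096 = μ − 0.3853σ and 0.15 = μ + 1.126σ.
Subtracting: σ = (0.15 − 0.096)/(1.126 − (-0.3853)) = 0.036.
Then μ = 0.096 − (-0.3853)·0.036 = 0.110.
Precision τ = 1/σ² = 1/0.03572² = 784.

μ = 0.110, τ = 784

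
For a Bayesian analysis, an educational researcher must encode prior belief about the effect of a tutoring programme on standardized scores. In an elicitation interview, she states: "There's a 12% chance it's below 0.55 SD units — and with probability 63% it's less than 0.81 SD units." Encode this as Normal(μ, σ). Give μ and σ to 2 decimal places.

The p-quantile of Normal(μ,σ) is μ + z_p·σ, with z_{0.12} = -1.175 and z_{0.63} = 0.3319.
Eliminate σ: μ = (z₂·x₁ − z₁·x₂)/(z₂ − z₁) = (0.3319·0.55 − (-1.175)·0.81)/1.507 = 0.75.
Then σ = (x₂ − x₁)/(z₂ − z₁) = (0.81 − 0.55)/1.507 = 0.17.

μ = 0.75, σ = 0.17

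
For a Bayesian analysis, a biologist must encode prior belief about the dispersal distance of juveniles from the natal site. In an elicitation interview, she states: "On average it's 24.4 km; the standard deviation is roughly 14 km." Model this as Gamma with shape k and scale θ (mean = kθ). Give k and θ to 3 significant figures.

k ≈ 3.04, θ ≈ 8.03

For Gamma(k, scale θ): mean = kθ, variance = kθ², so CV = 1/√k.
CV = SD/mean = 14/24.4 = 0.5738, hence k = 1/CV² = 3.04.
Then θ = mean/k = 24.4/3.04 = 8.03.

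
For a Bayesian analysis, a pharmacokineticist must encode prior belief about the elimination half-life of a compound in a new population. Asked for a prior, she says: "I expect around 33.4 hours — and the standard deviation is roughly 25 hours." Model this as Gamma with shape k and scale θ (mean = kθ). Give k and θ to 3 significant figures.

k ≈ 1.78, θ ≈ 18.7

For Gamma(k, scale θ): mean = kθ, variance = kθ², so CV = 1/√k.
CV = SD/mean = 25/33.4 = 0.7485, hence k = 1/CV² = 1.78.
Then θ = mean/k = 33.4/1.78 = 18.7.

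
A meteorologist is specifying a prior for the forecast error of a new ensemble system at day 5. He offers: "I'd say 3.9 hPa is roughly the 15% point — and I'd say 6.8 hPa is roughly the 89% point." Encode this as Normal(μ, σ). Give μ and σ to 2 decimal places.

For Normal(μ,σ), the p-quantile is μ + z_p·σ. Here z_{0.15} = -1.036, z_{0.89} = 1.227.
So 3.9 = μ − 1.036σ and 6.8 = μ + 1.227σ.
Subtracting: σ = (6.8 − 3.9)/(1.227 − (-1.036)) = 1.28.
Then μ = 3.9 − (-1.036)·1.28 = 5.23.

μ = 5.23, σ = 1.28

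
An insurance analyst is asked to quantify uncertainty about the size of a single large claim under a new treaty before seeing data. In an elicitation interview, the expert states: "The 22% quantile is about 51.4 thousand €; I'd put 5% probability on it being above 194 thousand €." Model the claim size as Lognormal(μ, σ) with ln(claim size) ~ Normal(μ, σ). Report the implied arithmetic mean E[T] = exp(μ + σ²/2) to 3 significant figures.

If T ~ Lognormal(μ,σ) then ln T ~ Normal(μ,σ), so the p-quantile of ln T is μ + z_p·σ.
ln(51.4) = 3.94 and ln(194) = 5.268; z_{0.22} = -0.7722, z_{0.95} = 1.645.
σ = (5.268 − 3.94)/(1.645 − (-0.7722)) = 0.550.
μ = 3.94 − (-0.7722)·0.550 = 4.364.
E[T] = exp(μ + σ²/2) = exp(4.364 + 0.1510) = 91.4 thousand €.

E[T] ≈ 91.4 thousand €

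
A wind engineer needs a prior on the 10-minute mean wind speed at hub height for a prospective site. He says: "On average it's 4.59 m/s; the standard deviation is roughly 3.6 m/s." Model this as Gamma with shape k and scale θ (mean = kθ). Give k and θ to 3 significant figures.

k ≈ 1.63, θ ≈ 2.82

For Gamma(k, scale θ): mean = kθ, variance = kθ², so CV = 1/√k.
CV = SD/mean = 3.6/4.59 = 0.7843, hence k = 1/CV² = 1.63.
Then θ = mean/k = 4.59/1.63 = 2.82.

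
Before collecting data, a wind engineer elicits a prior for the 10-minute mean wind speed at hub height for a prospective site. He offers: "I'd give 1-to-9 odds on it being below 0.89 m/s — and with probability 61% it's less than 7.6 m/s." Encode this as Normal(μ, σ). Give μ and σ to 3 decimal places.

μ = 6.399, σ = 4.299

For Normal(μ,σ), the p-quantile is μ + z_p·σ. Here z_{0.1} = -1.282, z_{0.61} = 0.2793.
So 0.89 = μ − 1.282σ and 7.6 = μ + 0.2793σ.
Subtracting: σ = (7.6 − 0.89)/(0.2793 − (-1.282)) = 4.299.
Then μ = 0.89 − (-1.282)·4.299 = 6.399.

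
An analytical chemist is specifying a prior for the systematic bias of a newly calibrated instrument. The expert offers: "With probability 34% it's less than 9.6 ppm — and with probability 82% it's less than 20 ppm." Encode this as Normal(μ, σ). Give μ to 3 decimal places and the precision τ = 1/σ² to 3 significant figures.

The p-quantile of Normal(μ,σ) is μ + z_p·σ, with z_{0.34} = -0.4125 and z_{0.82} = 0.9154.
Eliminate σ: μ = (z₂·x₁ − z₁·x₂)/(z₂ − z₁) = (0.9154·9.6 − (-0.4125)·20)/1.328 = 12.831.
Then σ = (x₂ − x₁)/(z₂ − z₁) = (20 − 9.6)/1.328 = 7.832.
Precision τ = 1/σ² = 1/7.832² = 0.0163.

μ = 12.831, τ = 0.0163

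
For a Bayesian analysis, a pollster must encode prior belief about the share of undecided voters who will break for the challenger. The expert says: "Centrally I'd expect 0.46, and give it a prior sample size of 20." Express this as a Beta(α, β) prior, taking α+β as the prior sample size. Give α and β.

Under the effective-sample-size interpretation, Beta(α, β) has prior mean α/(α+β) and prior sample size α+β.
So α+β = 20 and α/(α+β) = 0.46, giving α = 0.46·20 = 9.2 and β = 20 − 9.2 = 10.8.

α = 9.2, β = 10.8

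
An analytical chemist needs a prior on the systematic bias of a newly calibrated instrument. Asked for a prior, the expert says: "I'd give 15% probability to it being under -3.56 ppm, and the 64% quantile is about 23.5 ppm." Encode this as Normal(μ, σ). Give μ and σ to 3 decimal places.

For Normal(μ,σ), the p-quantile is μ + z_p·σ. Here z_{0.15} = -1.036, z_{0.64} = 0.3585.
So -3.56 = μ − 1.036σ and 23.5 = μ + 0.3585σ.
Subtracting: σ = (23.5 − -3.56)/(0.3585 − (-1.036)) = 19.399.
Then μ = -3.56 − (-1.036)·19.399 = 16.546.

μ = 16.546, σ = 19.399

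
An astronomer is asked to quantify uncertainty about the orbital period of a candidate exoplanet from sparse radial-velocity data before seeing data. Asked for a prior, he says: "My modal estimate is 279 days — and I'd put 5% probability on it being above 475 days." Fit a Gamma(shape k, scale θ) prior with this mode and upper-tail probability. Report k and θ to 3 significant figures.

k ≈ 10.9, θ ≈ 28.3

Gamma(k,θ) with k>1 has mode (k−1)θ, so θ = 279/(k−1).
Need P(X < 475) = 0.95 with θ tied to k this way. Start at k = 2, θ = 279: P(X<475) ≈ 0.508.
Too low — raise k to concentrate. Iterating converges to k ≈ 10.9.
Then θ = 279/(10.9−1) ≈ 28.3.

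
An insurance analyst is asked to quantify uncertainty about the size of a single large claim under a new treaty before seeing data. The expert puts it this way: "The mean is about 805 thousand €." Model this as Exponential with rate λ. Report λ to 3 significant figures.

λ ≈ 0.00124

Exponential mean = 1/λ, so λ = 1/805.0 = 0.00124.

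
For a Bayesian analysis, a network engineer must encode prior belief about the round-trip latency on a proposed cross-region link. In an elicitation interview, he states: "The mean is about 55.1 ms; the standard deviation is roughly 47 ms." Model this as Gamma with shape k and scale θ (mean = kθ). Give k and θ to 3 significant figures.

For Gamma(k, scale θ): mean = kθ, variance = kθ², so CV = 1/√k.
CV = SD/mean = 47/55.1 = 0.853, hence k = 1/CV² = 1.37.
Then θ = mean/k = 55.1/1.37 = 40.1.

k ≈ 1.37, θ ≈ 40.1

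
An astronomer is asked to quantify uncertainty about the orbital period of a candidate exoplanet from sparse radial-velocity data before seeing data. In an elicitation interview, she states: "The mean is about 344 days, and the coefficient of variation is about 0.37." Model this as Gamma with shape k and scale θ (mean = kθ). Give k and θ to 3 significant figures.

For Gamma(k, scale θ): mean = kθ, variance = kθ², so CV = 1/√k.
CV = 0.37, hence k = 1/CV² = 7.3.
Then θ = mean/k = 344/7.3 = 47.1.

k ≈ 7.3, θ ≈ 47.1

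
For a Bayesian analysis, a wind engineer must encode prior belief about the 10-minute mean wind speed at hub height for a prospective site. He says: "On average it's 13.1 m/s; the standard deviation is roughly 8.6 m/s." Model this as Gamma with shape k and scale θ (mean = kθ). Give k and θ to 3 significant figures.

For Gamma(k, scale θ): mean = kθ, variance = kθ², so CV = 1/√k.
CV = SD/mean = 8.6/13.1 = 0.6565, hence k = 1/CV² = 2.32.
Then θ = mean/k = 13.1/2.32 = 5.65.

k ≈ 2.32, θ ≈ 5.65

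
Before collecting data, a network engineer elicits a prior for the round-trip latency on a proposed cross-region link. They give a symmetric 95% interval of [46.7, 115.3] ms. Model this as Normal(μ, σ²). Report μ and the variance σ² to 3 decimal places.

A symmetric 95% interval runs μ ± z·σ with z = 1.96.
Half-width = 34.3, so σ = 34.3/1.96 = 17.5003 and σ² = 306.261.
μ is the interval midpoint, 81.000.

μ = 81.000, σ² = 306.261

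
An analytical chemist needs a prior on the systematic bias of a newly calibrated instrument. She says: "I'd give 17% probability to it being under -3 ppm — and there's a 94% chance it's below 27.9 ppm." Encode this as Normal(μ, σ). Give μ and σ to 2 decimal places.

The p-quantile of Normal(μ,σ) is μ + z_p·σ, with z_{0.17} = -0.9542 and z_{0.94} = 1.555.
Eliminate σ: μ = (z₂·x₁ − z₁·x₂)/(z₂ − z₁) = (1.555·-3 − (-0.9542)·27.9)/2.509 = 8.75.
Then σ = (x₂ − x₁)/(z₂ − z₁) = (27.9 − -3)/2.509 = 12.32.

μ = 8.75, σ = 12.32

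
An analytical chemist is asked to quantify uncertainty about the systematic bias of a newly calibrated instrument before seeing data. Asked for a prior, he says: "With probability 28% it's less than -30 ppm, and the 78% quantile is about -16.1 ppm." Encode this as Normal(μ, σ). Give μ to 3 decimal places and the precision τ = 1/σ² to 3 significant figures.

μ = -24.021, τ = 0.0095

For Normal(μ,σ), the p-quantile is μ + z_p·σ. Here z_{0.28} = -0.5828, z_{0.78} = 0.7722.
So -30 = μ − 0.5828σ and -16.1 = μ + 0.7722σ.
Subtracting: σ = (-16.1 − -30)/(0.7722 − (-0.5828)) = 10.258.
Then μ = -30 − (-0.5828)·10.258 = -24.021.
Precision τ = 1/σ² = 1/10.26² = 0.0095.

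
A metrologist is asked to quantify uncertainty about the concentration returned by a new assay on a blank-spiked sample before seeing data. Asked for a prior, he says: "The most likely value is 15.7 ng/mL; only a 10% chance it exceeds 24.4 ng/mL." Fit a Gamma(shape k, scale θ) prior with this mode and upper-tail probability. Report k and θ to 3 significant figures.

k ≈ 10.6, θ ≈ 1.63

Gamma(k,θ) with k>1 has mode (k−1)θ, so θ = 15.7/(k−1).
Need P(X < 24.4) = 0.9 with θ tied to k this way. Start at k = 2, θ = 15.7: P(X<24.4) ≈ 0.460.
Too low — raise k to concentrate. Iterating converges to k ≈ 10.6.
Then θ = 15.7/(10.6−1) ≈ 1.63.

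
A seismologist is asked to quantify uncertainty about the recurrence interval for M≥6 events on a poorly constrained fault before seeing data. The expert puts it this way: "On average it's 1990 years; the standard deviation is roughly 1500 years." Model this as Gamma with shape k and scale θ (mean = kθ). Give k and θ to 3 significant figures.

For Gamma(k, scale θ): mean = kθ, variance = kθ², so CV = 1/√k.
CV = SD/mean = 1500/1990 = 0.7538, hence k = 1/CV² = 1.76.
Then θ = mean/k = 1990/1.76 = 1130.

k ≈ 1.76, θ ≈ 1130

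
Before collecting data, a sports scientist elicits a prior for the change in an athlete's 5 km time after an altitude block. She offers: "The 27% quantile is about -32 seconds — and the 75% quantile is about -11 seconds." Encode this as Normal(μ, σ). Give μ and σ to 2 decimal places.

μ = -22.00, σ = 16.31

For Normal(μ,σ), the p-quantile is μ + z_p·σ. Here z_{0.27} = -0.6128, z_{0.75} = 0.6745.
So -32 = μ − 0.6128σ and -11 = μ + 0.6745σ.
Subtracting: σ = (-11 − -32)/(0.6745 − (-0.6128)) = 16.31.
Then μ = -32 − (-0.6128)·16.31 = -22.00.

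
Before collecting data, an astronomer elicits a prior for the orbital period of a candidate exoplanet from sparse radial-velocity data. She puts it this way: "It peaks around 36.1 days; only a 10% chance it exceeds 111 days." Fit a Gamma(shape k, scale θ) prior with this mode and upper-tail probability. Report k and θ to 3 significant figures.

k ≈ 2.5, θ ≈ 24

Gamma(k,θ) with k>1 has mode (k−1)θ, so θ = 36.1/(k−1).
Need P(X < 111) = 0.9 with θ tied to k this way. Start at k = 2, θ = 36.1: P(X<111) ≈ 0.812.
Too low — raise k to concentrate. Iterating converges to k ≈ 2.5.
Then θ = 36.1/(2.5−1) ≈ 24.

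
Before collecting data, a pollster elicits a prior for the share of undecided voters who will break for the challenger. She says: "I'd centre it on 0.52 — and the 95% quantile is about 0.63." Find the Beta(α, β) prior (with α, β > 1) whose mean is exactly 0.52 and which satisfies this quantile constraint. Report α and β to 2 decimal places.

α ≈ 28.35, β ≈ 26.17

With mean 0.52 fixed, write α = 0.52s, β = 0.48s where s = α+β.
Need P(θ < 0.63) = 0.95 under Beta(0.52s, 0.48s). Normal approximation: (q−m)/√(m(1−m)/s) ≈ z_{0.95} = 1.64, so s ≈ 0.52·0.48·(1.64)²/(0.63−0.52)² = 55.8.
At s = 55.8: P(θ<0.63) ≈ 0.952. Adjusting to match 0.95 gives s ≈ 54.52.
So α = 0.52·54.52 ≈ 28.35, β = 0.48·54.52 ≈ 26.17.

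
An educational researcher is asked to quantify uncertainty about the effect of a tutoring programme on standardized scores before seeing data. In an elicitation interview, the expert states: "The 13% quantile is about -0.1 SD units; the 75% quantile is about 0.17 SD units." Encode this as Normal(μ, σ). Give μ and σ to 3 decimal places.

μ = 0.069, σ = 0.150

For Normal(μ,σ), the p-quantile is μ + z_p·σ. Here z_{0.13} = -1.126, z_{0.75} = 0.6745.
So -0.1 = μ − 1.126σ and 0.17 = μ + 0.6745σ.
Subtracting: σ = (0.17 − -0.1)/(0.6745 − (-1.126)) = 0.150.
Then μ = -0.1 − (-1.126)·0.150 = 0.069.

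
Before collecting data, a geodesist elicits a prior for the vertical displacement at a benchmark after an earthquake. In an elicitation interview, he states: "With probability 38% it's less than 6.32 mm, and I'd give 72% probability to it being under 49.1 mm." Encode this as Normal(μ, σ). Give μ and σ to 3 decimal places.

For Normal(μ,σ), the p-quantile is μ + z_p·σ. Here z_{0.38} = -0.3055, z_{0.72} = 0.5828.
So 6.32 = μ − 0.3055σ and 49.1 = μ + 0.5828σ.
Subtracting: σ = (49.1 − 6.32)/(0.5828 − (-0.3055)) = 48.158.
Then μ = 6.32 − (-0.3055)·48.158 = 21.031.

μ = 21.031, σ = 48.158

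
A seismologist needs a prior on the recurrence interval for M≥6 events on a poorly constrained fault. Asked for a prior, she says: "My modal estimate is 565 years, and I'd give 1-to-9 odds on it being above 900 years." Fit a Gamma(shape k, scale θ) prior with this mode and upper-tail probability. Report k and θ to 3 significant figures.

Gamma(k,θ) with k>1 has mode (k−1)θ, so θ = 565/(k−1).
Need P(X < 900) = 0.9 with θ tied to k this way. Start at k = 2, θ = 565: P(X<900) ≈ 0.473.
Too low — raise k to concentrate. Iterating converges to k ≈ 9.66.
Then θ = 565/(9.66−1) ≈ 65.2.

k ≈ 9.66, θ ≈ 65.2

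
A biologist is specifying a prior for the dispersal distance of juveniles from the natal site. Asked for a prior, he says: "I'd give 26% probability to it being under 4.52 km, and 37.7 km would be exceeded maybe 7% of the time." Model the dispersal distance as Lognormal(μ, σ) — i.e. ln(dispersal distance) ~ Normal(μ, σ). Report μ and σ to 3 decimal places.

If T ~ Lognormal(μ,σ) then ln T ~ Normal(μ,σ), so the p-quantile of ln T is μ + z_p·σ.
ln(4.52) = 1.509 and ln(37.7) = 3.63; z_{0.26} = -0.6433, z_{0.93} = 1.476.
σ = (3.63 − 1.509)/(1.476 − (-0.6433)) = 1.001.
μ = 1.509 − (-0.6433)·1.001 = 2.152.

μ ≈ 2.152, σ ≈ 1.001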